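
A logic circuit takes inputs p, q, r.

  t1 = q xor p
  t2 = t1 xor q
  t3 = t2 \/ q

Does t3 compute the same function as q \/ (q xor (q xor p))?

t1 = q xor p
t2 = t1 xor q = (q xor p) xor q
t3 = t2 \/ q = ((q xor p) xor q) \/ q
At p=0, q=0, r=0: circuit gives 0, formula gives 0.
At p=0, q=1, r=0: circuit gives 1, formula gives 1.
Agrees on all 8 inputs.

Yes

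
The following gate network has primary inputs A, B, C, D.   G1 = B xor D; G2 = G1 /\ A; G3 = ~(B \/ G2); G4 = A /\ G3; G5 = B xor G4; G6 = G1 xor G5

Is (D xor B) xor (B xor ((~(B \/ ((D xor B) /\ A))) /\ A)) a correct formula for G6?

G1 = B xor D
G2 = G1 /\ A = (B xor D) /\ A
G3 = ~(B \/ G2) = ~(B \/ ((B xor D) /\ A))
G4 = A /\ G3 = A /\ (~(B \/ ((B xor D) /\ A)))
G5 = B xor G4 = B xor (A /\ (~(B \/ ((B xor D) /\ A))))
G6 = G1 xor G5 = (B xor D) xor (B xor (A /\ (~(B \/ ((B xor D) /\ A)))))
At A=0, B=0, C=0, D=0: circuit gives 0, formula gives 0.
At A=0, B=0, C=0, D=1: circuit gives 1, formula gives 1.
Agrees on all 16 inputs.

Yes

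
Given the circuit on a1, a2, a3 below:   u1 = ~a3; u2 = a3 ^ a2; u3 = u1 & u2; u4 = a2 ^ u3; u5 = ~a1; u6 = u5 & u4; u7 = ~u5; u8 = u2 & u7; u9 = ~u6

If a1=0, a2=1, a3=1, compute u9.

u1 = ~1 = 0
u2 = 1 ^ 1 = 0
u3 = 0 & 0 = 0
u4 = 1 ^ 0 = 1
u5 = ~0 = 1
u6 = 1 & 1 = 1
u9 = ~1 = 0

0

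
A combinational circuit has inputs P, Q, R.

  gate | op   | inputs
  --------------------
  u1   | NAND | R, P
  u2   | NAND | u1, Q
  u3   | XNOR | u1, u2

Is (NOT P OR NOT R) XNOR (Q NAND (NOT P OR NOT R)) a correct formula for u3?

u1 = R NAND P
u2 = u1 NAND Q = (R NAND P) NAND Q
u3 = u1 XNOR u2 = (R NAND P) XNOR ((R NAND P) NAND Q)
At P=0, Q=1, R=0: circuit gives 0, formula gives 0.
At P=0, Q=0, R=0: circuit gives 1, formula gives 1.
Agrees on all 8 inputs.

Yes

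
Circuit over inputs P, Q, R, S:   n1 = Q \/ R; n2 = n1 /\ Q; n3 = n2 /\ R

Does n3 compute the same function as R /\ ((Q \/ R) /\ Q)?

Yes

n1 = Q \/ R
n2 = n1 /\ Q = (Q \/ R) /\ Q
n3 = n2 /\ R = ((Q \/ R) /\ Q) /\ R
At P=0, Q=0, R=0, S=0: circuit gives 0, formula gives 0.
At P=0, Q=1, R=1, S=0: circuit gives 1, formula gives 1.
Agrees on all 16 inputs.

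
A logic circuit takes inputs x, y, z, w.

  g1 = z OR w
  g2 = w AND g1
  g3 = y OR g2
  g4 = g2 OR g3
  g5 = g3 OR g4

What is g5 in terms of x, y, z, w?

(y OR (w AND (z OR w))) OR ((w AND (z OR w)) OR (y OR (w AND (z OR w))))

g1 = z OR w
g2 = w AND g1 = w AND (z OR w)
g3 = y OR g2 = y OR (w AND (z OR w))
g4 = g2 OR g3 = (w AND (z OR w)) OR (y OR (w AND (z OR w)))
g5 = g3 OR g4 = (y OR (w AND (z OR w))) OR ((w AND (z OR w)) OR (y OR (w AND (z OR w))))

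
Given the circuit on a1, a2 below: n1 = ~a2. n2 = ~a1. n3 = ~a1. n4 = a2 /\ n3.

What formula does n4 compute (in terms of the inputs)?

n3 = ~a1
n4 = a2 /\ n3 = a2 /\ ~a1

a2 /\ ~a1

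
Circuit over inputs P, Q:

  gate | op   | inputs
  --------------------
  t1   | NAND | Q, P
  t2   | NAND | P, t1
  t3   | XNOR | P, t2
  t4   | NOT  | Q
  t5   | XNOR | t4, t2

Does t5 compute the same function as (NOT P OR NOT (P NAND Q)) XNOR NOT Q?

Yes

t1 = Q NAND P
t2 = P NAND t1 = P NAND (Q NAND P)
t4 = NOT Q
t5 = t4 XNOR t2 = NOT Q XNOR (P NAND (Q NAND P))
At P=0, Q=1: circuit gives 0, formula gives 0.
At P=0, Q=0: circuit gives 1, formula gives 1.
Agrees on all 4 inputs.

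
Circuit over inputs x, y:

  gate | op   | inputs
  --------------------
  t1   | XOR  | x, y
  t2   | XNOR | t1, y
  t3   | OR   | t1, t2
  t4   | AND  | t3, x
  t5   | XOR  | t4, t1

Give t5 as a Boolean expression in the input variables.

t1 = x XOR y
t2 = t1 XNOR y = (x XOR y) XNOR y
t3 = t1 OR t2 = (x XOR y) OR ((x XOR y) XNOR y)
t4 = t3 AND x = ((x XOR y) OR ((x XOR y) XNOR y)) AND x
t5 = t4 XOR t1 = (((x XOR y) OR ((x XOR y) XNOR y)) AND x) XOR (x XOR y)

(((x XOR y) OR ((x XOR y) XNOR y)) AND x) XOR (x XOR y)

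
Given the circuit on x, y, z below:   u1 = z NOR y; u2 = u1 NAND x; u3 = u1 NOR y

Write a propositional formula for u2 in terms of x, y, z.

u1 = z NOR y
u2 = u1 NAND x = (z NOR y) NAND x

(z NOR y) NAND x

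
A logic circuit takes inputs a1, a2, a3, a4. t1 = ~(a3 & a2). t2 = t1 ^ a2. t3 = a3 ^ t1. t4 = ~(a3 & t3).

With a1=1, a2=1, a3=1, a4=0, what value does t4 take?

t1 = ~(1 & 1) = 0
t3 = 1 ^ 0 = 1
t4 = ~(1 & 1) = 0

0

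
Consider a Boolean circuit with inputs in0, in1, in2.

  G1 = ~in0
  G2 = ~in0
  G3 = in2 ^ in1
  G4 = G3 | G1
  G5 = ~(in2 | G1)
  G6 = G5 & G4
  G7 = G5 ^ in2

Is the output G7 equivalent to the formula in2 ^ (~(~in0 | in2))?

Yes

G1 = ~in0
G5 = ~(in2 | G1) = ~(in2 | ~in0)
G7 = G5 ^ in2 = (~(in2 | ~in0)) ^ in2
At in0=0, in1=0, in2=0: circuit gives 0, formula gives 0.
At in0=0, in1=0, in2=1: circuit gives 1, formula gives 1.
Agrees on all 8 inputs.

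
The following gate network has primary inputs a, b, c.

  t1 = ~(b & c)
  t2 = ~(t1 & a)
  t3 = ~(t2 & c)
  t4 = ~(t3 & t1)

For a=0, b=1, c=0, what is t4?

0

t1 = ~(1 & 0) = 1
t2 = ~(1 & 0) = 1
t3 = ~(1 & 0) = 1
t4 = ~(1 & 1) = 0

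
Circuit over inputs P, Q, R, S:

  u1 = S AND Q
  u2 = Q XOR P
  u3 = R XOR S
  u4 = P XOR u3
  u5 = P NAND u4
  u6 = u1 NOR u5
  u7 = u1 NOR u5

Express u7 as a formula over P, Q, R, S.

u1 = S AND Q
u3 = R XOR S
u4 = P XOR u3 = P XOR (R XOR S)
u5 = P NAND u4 = P NAND (P XOR (R XOR S))
u7 = u1 NOR u5 = (S AND Q) NOR (P NAND (P XOR (R XOR S)))

(S AND Q) NOR (P NAND (P XOR (R XOR S)))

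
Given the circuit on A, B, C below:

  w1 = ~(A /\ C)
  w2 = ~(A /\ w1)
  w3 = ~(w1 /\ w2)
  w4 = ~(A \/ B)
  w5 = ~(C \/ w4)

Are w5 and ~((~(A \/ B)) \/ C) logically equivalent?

Yes

w4 = ~(A \/ B)
w5 = ~(C \/ w4) = ~(C \/ (~(A \/ B)))
At A=0, B=0, C=0: circuit gives 0, formula gives 0.
At A=0, B=1, C=0: circuit gives 1, formula gives 1.
Agrees on all 8 inputs.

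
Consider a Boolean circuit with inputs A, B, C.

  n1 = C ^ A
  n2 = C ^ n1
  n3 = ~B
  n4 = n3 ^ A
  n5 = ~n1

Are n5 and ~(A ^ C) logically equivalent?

n1 = C ^ A
n5 = ~n1 = ~(C ^ A)
At A=0, B=0, C=1: circuit gives 0, formula gives 0.
At A=0, B=0, C=0: circuit gives 1, formula gives 1.
Agrees on all 8 inputs.

Yes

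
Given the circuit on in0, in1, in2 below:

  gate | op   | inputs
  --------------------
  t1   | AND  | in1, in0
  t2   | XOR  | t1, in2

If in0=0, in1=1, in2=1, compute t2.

1

t1 = 1 AND 0 = 0
t2 = 0 XOR 1 = 1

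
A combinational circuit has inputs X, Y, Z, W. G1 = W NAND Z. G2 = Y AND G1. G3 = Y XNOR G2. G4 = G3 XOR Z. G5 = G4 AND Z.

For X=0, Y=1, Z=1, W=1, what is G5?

1

G1 = 1 NAND 1 = 0
G2 = 1 AND 0 = 0
G3 = 1 XNOR 0 = 0
G4 = 0 XOR 1 = 1
G5 = 1 AND 1 = 1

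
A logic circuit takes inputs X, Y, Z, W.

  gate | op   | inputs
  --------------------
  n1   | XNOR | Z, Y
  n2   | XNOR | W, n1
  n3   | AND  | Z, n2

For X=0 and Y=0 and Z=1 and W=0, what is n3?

n1 = 1 XNOR 0 = 0
n2 = 0 XNOR 0 = 1
n3 = 1 AND 1 = 1

1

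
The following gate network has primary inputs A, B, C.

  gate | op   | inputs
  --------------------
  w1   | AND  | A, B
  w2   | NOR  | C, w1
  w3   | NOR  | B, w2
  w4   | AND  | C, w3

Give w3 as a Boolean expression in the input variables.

B NOR (C NOR (A AND B))

w1 = A AND B
w2 = C NOR w1 = C NOR (A AND B)
w3 = B NOR w2 = B NOR (C NOR (A AND B))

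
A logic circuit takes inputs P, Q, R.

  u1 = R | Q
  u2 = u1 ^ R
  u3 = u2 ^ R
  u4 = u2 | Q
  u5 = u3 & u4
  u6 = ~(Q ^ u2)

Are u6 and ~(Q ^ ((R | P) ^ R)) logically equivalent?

No

u1 = R | Q
u2 = u1 ^ R = (R | Q) ^ R
u6 = ~(Q ^ u2) = ~(Q ^ ((R | Q) ^ R))
At P=0, Q=1, R=0: circuit gives 1, formula gives 0.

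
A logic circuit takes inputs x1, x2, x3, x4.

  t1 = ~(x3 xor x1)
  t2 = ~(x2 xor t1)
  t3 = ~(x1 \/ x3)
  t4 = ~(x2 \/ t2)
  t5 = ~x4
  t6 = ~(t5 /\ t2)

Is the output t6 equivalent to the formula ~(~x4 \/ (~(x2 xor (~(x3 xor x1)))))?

No

t1 = ~(x3 xor x1)
t2 = ~(x2 xor t1) = ~(x2 xor (~(x3 xor x1)))
t5 = ~x4
t6 = ~(t5 /\ t2) = ~(~x4 /\ (~(x2 xor (~(x3 xor x1)))))
At x1=0, x2=0, x3=0, x4=0: circuit gives 1, formula gives 0.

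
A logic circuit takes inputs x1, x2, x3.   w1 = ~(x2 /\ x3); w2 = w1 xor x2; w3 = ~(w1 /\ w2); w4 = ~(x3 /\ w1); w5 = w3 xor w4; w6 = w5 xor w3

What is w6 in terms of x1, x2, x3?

((~((~(x2 /\ x3)) /\ ((~(x2 /\ x3)) xor x2))) xor (~(x3 /\ (~(x2 /\ x3))))) xor (~((~(x2 /\ x3)) /\ ((~(x2 /\ x3)) xor x2)))

w1 = ~(x2 /\ x3)
w2 = w1 xor x2 = (~(x2 /\ x3)) xor x2
w3 = ~(w1 /\ w2) = ~((~(x2 /\ x3)) /\ ((~(x2 /\ x3)) xor x2))
w4 = ~(x3 /\ w1) = ~(x3 /\ (~(x2 /\ x3)))
w5 = w3 xor w4 = (~((~(x2 /\ x3)) /\ ((~(x2 /\ x3)) xor x2))) xor (~(x3 /\ (~(x2 /\ x3))))
w6 = w5 xor w3 = ((~((~(x2 /\ x3)) /\ ((~(x2 /\ x3)) xor x2))) xor (~(x3 /\ (~(x2 /\ x3))))) xor (~((~(x2 /\ x3)) /\ ((~(x2 /\ x3)) xor x2)))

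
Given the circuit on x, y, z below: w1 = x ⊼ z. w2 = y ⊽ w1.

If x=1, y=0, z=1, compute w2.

1

w1 = 1 ⊼ 1 = 0
w2 = 0 ⊽ 0 = 1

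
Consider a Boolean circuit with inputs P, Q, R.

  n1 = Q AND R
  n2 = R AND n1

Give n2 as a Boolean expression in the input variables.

n1 = Q AND R
n2 = R AND n1 = R AND (Q AND R)

R AND (Q AND R)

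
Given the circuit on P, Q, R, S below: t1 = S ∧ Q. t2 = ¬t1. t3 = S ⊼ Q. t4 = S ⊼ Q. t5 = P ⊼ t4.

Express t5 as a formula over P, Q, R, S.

t4 = S ⊼ Q
t5 = P ⊼ t4 = P ⊼ (S ⊼ Q)

P ⊼ (S ⊼ Q)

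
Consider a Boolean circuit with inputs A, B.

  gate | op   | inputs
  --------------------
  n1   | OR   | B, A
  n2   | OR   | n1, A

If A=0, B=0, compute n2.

n1 = 0 OR 0 = 0
n2 = 0 OR 0 = 0

0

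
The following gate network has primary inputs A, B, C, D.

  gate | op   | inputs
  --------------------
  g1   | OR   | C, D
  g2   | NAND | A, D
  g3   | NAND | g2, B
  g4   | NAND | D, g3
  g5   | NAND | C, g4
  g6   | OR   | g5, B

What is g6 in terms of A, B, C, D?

g2 = A NAND D
g3 = g2 NAND B = (A NAND D) NAND B
g4 = D NAND g3 = D NAND ((A NAND D) NAND B)
g5 = C NAND g4 = C NAND (D NAND ((A NAND D) NAND B))
g6 = g5 OR B = (C NAND (D NAND ((A NAND D) NAND B))) OR B

(C NAND (D NAND ((A NAND D) NAND B))) OR B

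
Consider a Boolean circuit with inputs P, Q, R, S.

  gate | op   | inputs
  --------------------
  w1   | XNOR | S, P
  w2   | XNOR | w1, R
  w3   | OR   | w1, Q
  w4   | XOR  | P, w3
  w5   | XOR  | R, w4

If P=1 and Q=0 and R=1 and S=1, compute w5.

w1 = 1 XNOR 1 = 1
w3 = 1 OR 0 = 1
w4 = 1 XOR 1 = 0
w5 = 1 XOR 0 = 1

1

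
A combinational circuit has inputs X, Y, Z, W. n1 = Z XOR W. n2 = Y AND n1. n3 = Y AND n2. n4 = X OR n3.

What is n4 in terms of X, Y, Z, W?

X OR (Y AND (Y AND (Z XOR W)))

n1 = Z XOR W
n2 = Y AND n1 = Y AND (Z XOR W)
n3 = Y AND n2 = Y AND (Y AND (Z XOR W))
n4 = X OR n3 = X OR (Y AND (Y AND (Z XOR W)))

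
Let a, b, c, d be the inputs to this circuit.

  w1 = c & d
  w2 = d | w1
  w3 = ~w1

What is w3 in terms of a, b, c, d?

~(c & d)

w1 = c & d
w3 = ~w1 = ~(c & d)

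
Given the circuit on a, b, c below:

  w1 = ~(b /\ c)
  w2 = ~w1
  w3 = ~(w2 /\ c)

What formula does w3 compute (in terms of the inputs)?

w1 = ~(b /\ c)
w2 = ~w1 = ~(~(b /\ c))
w3 = ~(w2 /\ c) = ~(~(~(b /\ c)) /\ c)

~(~(~(b /\ c)) /\ c)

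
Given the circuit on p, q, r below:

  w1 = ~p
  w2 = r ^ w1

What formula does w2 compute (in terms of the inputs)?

w1 = ~p
w2 = r ^ w1 = r ^ ~p

r ^ ~p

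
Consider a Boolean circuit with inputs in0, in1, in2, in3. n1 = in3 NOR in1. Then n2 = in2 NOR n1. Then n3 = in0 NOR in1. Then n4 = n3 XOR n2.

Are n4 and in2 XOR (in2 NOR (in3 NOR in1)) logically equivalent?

No

n1 = in3 NOR in1
n2 = in2 NOR n1 = in2 NOR (in3 NOR in1)
n3 = in0 NOR in1
n4 = n3 XOR n2 = (in0 NOR in1) XOR (in2 NOR (in3 NOR in1))
At in0=0, in1=0, in2=0, in3=0: circuit gives 1, formula gives 0.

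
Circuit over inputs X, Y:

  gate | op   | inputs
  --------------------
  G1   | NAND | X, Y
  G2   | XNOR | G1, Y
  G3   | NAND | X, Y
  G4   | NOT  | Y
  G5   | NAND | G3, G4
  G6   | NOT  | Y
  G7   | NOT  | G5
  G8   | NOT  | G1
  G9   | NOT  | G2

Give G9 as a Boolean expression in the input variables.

NOT ((X NAND Y) XNOR Y)

G1 = X NAND Y
G2 = G1 XNOR Y = (X NAND Y) XNOR Y
G9 = NOT G2 = NOT ((X NAND Y) XNOR Y)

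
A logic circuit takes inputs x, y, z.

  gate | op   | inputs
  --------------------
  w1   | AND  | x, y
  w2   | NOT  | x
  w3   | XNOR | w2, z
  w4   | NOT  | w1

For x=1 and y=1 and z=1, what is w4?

0

w1 = 1 AND 1 = 1
w4 = NOT 1 = 0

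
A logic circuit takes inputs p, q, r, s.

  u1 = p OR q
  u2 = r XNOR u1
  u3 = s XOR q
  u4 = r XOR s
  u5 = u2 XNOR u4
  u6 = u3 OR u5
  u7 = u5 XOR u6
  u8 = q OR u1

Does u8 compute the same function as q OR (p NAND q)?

No

u1 = p OR q
u8 = q OR u1 = q OR (p OR q)
At p=0, q=0, r=0, s=0: circuit gives 0, formula gives 1.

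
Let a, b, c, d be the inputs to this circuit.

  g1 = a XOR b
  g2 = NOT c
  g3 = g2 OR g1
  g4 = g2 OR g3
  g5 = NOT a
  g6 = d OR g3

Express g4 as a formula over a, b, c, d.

g1 = a XOR b
g2 = NOT c
g3 = g2 OR g1 = NOT c OR (a XOR b)
g4 = g2 OR g3 = NOT c OR (NOT c OR (a XOR b))

NOT c OR (NOT c OR (a XOR b))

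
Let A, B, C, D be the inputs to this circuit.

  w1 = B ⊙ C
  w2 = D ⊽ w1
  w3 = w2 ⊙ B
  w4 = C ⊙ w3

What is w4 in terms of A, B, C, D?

C ⊙ ((D ⊽ (B ⊙ C)) ⊙ B)

w1 = B ⊙ C
w2 = D ⊽ w1 = D ⊽ (B ⊙ C)
w3 = w2 ⊙ B = (D ⊽ (B ⊙ C)) ⊙ B
w4 = C ⊙ w3 = C ⊙ ((D ⊽ (B ⊙ C)) ⊙ B)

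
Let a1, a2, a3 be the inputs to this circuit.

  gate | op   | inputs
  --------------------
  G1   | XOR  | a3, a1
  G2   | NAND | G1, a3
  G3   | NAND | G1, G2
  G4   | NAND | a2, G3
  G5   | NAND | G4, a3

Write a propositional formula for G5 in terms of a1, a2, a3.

G1 = a3 XOR a1
G2 = G1 NAND a3 = (a3 XOR a1) NAND a3
G3 = G1 NAND G2 = (a3 XOR a1) NAND ((a3 XOR a1) NAND a3)
G4 = a2 NAND G3 = a2 NAND ((a3 XOR a1) NAND ((a3 XOR a1) NAND a3))
G5 = G4 NAND a3 = (a2 NAND ((a3 XOR a1) NAND ((a3 XOR a1) NAND a3))) NAND a3

(a2 NAND ((a3 XOR a1) NAND ((a3 XOR a1) NAND a3))) NAND a3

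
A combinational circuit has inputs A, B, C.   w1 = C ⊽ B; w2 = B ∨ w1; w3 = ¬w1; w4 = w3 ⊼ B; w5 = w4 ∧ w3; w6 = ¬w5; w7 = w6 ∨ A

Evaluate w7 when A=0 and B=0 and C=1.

0

w1 = 1 ⊽ 0 = 0
w3 = ¬0 = 1
w4 = 1 ⊼ 0 = 1
w5 = 1 ∧ 1 = 1
w6 = ¬1 = 0
w7 = 0 ∨ 0 = 0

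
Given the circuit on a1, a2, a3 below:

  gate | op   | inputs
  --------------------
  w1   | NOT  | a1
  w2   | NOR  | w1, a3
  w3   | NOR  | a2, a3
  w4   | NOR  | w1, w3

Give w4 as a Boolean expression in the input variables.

NOT a1 NOR (a2 NOR a3)

w1 = NOT a1
w3 = a2 NOR a3
w4 = w1 NOR w3 = NOT a1 NOR (a2 NOR a3)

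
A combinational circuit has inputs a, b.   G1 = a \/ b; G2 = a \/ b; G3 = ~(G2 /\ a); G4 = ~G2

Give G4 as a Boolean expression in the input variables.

G2 = a \/ b
G4 = ~G2 = ~(a \/ b)

~(a \/ b)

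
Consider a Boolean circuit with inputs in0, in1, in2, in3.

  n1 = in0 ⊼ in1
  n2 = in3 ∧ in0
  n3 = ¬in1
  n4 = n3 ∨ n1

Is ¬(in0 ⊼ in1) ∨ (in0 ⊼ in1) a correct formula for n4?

n1 = in0 ⊼ in1
n3 = ¬in1
n4 = n3 ∨ n1 = ¬in1 ∨ (in0 ⊼ in1)
At in0=1, in1=1, in2=0, in3=0: circuit gives 0, formula gives 1.

No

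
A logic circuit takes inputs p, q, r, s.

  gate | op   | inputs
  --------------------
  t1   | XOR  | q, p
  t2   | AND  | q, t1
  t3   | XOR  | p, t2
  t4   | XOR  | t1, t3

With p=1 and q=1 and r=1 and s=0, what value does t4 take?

1

t1 = 1 XOR 1 = 0
t2 = 1 AND 0 = 0
t3 = 1 XOR 0 = 1
t4 = 0 XOR 1 = 1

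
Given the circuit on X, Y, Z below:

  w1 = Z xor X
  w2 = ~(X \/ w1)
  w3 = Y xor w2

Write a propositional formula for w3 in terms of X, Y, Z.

Y xor (~(X \/ (Z xor X)))

w1 = Z xor X
w2 = ~(X \/ w1) = ~(X \/ (Z xor X))
w3 = Y xor w2 = Y xor (~(X \/ (Z xor X)))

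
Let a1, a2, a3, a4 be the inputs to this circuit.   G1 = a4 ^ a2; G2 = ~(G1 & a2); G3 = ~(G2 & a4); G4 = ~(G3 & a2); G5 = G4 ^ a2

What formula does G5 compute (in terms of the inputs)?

(~((~((~((a4 ^ a2) & a2)) & a4)) & a2)) ^ a2

G1 = a4 ^ a2
G2 = ~(G1 & a2) = ~((a4 ^ a2) & a2)
G3 = ~(G2 & a4) = ~((~((a4 ^ a2) & a2)) & a4)
G4 = ~(G3 & a2) = ~((~((~((a4 ^ a2) & a2)) & a4)) & a2)
G5 = G4 ^ a2 = (~((~((~((a4 ^ a2) & a2)) & a4)) & a2)) ^ a2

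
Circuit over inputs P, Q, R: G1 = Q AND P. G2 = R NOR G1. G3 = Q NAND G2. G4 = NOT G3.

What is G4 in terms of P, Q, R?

G1 = Q AND P
G2 = R NOR G1 = R NOR (Q AND P)
G3 = Q NAND G2 = Q NAND (R NOR (Q AND P))
G4 = NOT G3 = NOT (Q NAND (R NOR (Q AND P)))

NOT (Q NAND (R NOR (Q AND P)))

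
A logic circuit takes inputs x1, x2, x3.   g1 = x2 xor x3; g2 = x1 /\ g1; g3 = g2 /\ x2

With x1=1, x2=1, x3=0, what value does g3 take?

g1 = 1 xor 0 = 1
g2 = 1 /\ 1 = 1
g3 = 1 /\ 1 = 1

1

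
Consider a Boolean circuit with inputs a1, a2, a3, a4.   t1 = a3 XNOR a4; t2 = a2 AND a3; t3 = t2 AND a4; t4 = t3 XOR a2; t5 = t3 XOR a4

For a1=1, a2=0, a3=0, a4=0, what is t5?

t2 = 0 AND 0 = 0
t3 = 0 AND 0 = 0
t5 = 0 XOR 0 = 0

0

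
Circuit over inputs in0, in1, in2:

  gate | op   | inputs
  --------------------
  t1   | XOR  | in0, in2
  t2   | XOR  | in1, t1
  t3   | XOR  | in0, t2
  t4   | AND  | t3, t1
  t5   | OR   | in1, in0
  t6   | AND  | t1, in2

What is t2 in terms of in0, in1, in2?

t1 = in0 XOR in2
t2 = in1 XOR t1 = in1 XOR (in0 XOR in2)

in1 XOR (in0 XOR in2)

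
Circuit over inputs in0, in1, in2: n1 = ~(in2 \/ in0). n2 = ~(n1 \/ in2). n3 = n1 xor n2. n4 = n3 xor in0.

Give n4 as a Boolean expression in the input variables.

n1 = ~(in2 \/ in0)
n2 = ~(n1 \/ in2) = ~((~(in2 \/ in0)) \/ in2)
n3 = n1 xor n2 = (~(in2 \/ in0)) xor (~((~(in2 \/ in0)) \/ in2))
n4 = n3 xor in0 = ((~(in2 \/ in0)) xor (~((~(in2 \/ in0)) \/ in2))) xor in0

((~(in2 \/ in0)) xor (~((~(in2 \/ in0)) \/ in2))) xor in0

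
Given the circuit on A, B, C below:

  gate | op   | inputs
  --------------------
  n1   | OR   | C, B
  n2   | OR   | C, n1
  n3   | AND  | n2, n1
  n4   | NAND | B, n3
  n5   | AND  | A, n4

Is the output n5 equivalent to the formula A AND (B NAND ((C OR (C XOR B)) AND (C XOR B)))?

No

n1 = C OR B
n2 = C OR n1 = C OR (C OR B)
n3 = n2 AND n1 = (C OR (C OR B)) AND (C OR B)
n4 = B NAND n3 = B NAND ((C OR (C OR B)) AND (C OR B))
n5 = A AND n4 = A AND (B NAND ((C OR (C OR B)) AND (C OR B)))
At A=1, B=1, C=1: circuit gives 0, formula gives 1.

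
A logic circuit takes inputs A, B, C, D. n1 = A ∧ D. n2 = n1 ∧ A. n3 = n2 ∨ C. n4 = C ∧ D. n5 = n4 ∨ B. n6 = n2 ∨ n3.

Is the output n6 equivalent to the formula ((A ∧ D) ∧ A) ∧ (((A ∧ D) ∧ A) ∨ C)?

No

n1 = A ∧ D
n2 = n1 ∧ A = (A ∧ D) ∧ A
n3 = n2 ∨ C = ((A ∧ D) ∧ A) ∨ C
n6 = n2 ∨ n3 = ((A ∧ D) ∧ A) ∨ (((A ∧ D) ∧ A) ∨ C)
At A=0, B=0, C=1, D=0: circuit gives 1, formula gives 0.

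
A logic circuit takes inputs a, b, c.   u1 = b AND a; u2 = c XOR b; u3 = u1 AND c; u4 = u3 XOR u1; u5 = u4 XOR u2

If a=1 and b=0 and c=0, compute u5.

u1 = 0 AND 1 = 0
u2 = 0 XOR 0 = 0
u3 = 0 AND 0 = 0
u4 = 0 XOR 0 = 0
u5 = 0 XOR 0 = 0

0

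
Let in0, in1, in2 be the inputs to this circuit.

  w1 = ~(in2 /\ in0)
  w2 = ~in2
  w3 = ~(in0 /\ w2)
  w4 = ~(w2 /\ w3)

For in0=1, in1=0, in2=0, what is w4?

w2 = ~0 = 1
w3 = ~(1 /\ 1) = 0
w4 = ~(1 /\ 0) = 1

1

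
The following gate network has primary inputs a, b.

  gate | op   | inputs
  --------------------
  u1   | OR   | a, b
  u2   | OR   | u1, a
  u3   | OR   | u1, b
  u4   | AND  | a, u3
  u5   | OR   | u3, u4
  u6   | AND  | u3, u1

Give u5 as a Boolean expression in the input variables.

((a OR b) OR b) OR (a AND ((a OR b) OR b))

u1 = a OR b
u3 = u1 OR b = (a OR b) OR b
u4 = a AND u3 = a AND ((a OR b) OR b)
u5 = u3 OR u4 = ((a OR b) OR b) OR (a AND ((a OR b) OR b))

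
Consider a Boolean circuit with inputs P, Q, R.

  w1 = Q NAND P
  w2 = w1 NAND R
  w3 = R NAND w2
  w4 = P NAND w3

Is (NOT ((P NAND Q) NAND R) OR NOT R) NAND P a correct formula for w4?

w1 = Q NAND P
w2 = w1 NAND R = (Q NAND P) NAND R
w3 = R NAND w2 = R NAND ((Q NAND P) NAND R)
w4 = P NAND w3 = P NAND (R NAND ((Q NAND P) NAND R))
At P=1, Q=0, R=0: circuit gives 0, formula gives 0.
At P=0, Q=0, R=0: circuit gives 1, formula gives 1.
Agrees on all 8 inputs.

Yes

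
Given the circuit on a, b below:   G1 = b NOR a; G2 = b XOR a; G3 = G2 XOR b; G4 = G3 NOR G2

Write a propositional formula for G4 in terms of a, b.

G2 = b XOR a
G3 = G2 XOR b = (b XOR a) XOR b
G4 = G3 NOR G2 = ((b XOR a) XOR b) NOR (b XOR a)

((b XOR a) XOR b) NOR (b XOR a)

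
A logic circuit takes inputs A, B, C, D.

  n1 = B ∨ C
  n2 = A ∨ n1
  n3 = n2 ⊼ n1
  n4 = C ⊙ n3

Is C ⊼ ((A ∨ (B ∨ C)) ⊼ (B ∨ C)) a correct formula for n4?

n1 = B ∨ C
n2 = A ∨ n1 = A ∨ (B ∨ C)
n3 = n2 ⊼ n1 = (A ∨ (B ∨ C)) ⊼ (B ∨ C)
n4 = C ⊙ n3 = C ⊙ ((A ∨ (B ∨ C)) ⊼ (B ∨ C))
At A=0, B=0, C=0, D=0: circuit gives 0, formula gives 1.

No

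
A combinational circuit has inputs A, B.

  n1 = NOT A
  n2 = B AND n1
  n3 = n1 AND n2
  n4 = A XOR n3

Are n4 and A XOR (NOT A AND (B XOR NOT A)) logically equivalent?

n1 = NOT A
n2 = B AND n1 = B AND NOT A
n3 = n1 AND n2 = NOT A AND (B AND NOT A)
n4 = A XOR n3 = A XOR (NOT A AND (B AND NOT A))
At A=0, B=0: circuit gives 0, formula gives 1.

No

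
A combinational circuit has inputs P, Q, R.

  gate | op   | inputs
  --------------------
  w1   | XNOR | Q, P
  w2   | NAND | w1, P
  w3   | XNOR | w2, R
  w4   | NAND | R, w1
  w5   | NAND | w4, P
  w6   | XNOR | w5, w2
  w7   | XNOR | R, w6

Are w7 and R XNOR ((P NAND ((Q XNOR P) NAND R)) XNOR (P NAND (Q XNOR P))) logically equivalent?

w1 = Q XNOR P
w2 = w1 NAND P = (Q XNOR P) NAND P
w4 = R NAND w1 = R NAND (Q XNOR P)
w5 = w4 NAND P = (R NAND (Q XNOR P)) NAND P
w6 = w5 XNOR w2 = ((R NAND (Q XNOR P)) NAND P) XNOR ((Q XNOR P) NAND P)
w7 = R XNOR w6 = R XNOR (((R NAND (Q XNOR P)) NAND P) XNOR ((Q XNOR P) NAND P))
At P=0, Q=0, R=0: circuit gives 0, formula gives 0.
At P=0, Q=0, R=1: circuit gives 1, formula gives 1.
Agrees on all 8 inputs.

Yes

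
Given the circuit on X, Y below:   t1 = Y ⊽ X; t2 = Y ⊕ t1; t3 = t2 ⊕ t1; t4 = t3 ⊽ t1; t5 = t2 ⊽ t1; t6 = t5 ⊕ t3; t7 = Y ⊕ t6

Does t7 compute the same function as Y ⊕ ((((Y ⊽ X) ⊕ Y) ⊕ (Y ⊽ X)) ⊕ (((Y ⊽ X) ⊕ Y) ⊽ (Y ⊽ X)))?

Yes

t1 = Y ⊽ X
t2 = Y ⊕ t1 = Y ⊕ (Y ⊽ X)
t3 = t2 ⊕ t1 = (Y ⊕ (Y ⊽ X)) ⊕ (Y ⊽ X)
t5 = t2 ⊽ t1 = (Y ⊕ (Y ⊽ X)) ⊽ (Y ⊽ X)
t6 = t5 ⊕ t3 = ((Y ⊕ (Y ⊽ X)) ⊽ (Y ⊽ X)) ⊕ ((Y ⊕ (Y ⊽ X)) ⊕ (Y ⊽ X))
t7 = Y ⊕ t6 = Y ⊕ (((Y ⊕ (Y ⊽ X)) ⊽ (Y ⊽ X)) ⊕ ((Y ⊕ (Y ⊽ X)) ⊕ (Y ⊽ X)))
At X=0, Y=0: circuit gives 0, formula gives 0.
At X=1, Y=0: circuit gives 1, formula gives 1.
Agrees on all 4 inputs.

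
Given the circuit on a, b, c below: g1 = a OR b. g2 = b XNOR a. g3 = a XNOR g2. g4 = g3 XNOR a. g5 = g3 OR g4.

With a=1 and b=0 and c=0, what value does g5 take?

0

g2 = 0 XNOR 1 = 0
g3 = 1 XNOR 0 = 0
g4 = 0 XNOR 1 = 0
g5 = 0 OR 0 = 0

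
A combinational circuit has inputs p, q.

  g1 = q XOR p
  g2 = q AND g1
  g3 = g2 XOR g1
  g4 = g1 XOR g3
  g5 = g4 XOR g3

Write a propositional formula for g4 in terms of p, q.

(q XOR p) XOR ((q AND (q XOR p)) XOR (q XOR p))

g1 = q XOR p
g2 = q AND g1 = q AND (q XOR p)
g3 = g2 XOR g1 = (q AND (q XOR p)) XOR (q XOR p)
g4 = g1 XOR g3 = (q XOR p) XOR ((q AND (q XOR p)) XOR (q XOR p))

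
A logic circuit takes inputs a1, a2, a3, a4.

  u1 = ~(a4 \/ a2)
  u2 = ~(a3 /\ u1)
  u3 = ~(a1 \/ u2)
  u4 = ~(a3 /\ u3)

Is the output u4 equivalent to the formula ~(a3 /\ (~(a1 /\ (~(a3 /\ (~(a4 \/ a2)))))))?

u1 = ~(a4 \/ a2)
u2 = ~(a3 /\ u1) = ~(a3 /\ (~(a4 \/ a2)))
u3 = ~(a1 \/ u2) = ~(a1 \/ (~(a3 /\ (~(a4 \/ a2)))))
u4 = ~(a3 /\ u3) = ~(a3 /\ (~(a1 \/ (~(a3 /\ (~(a4 \/ a2)))))))
At a1=0, a2=0, a3=1, a4=1: circuit gives 1, formula gives 0.

No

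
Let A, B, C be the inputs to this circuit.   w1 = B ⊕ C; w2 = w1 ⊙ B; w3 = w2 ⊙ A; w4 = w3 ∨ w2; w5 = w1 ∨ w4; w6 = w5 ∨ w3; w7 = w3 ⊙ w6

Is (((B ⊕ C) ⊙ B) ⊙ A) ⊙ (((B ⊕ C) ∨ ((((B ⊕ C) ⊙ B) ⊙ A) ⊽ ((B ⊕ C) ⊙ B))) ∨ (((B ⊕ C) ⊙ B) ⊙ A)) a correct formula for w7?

No

w1 = B ⊕ C
w2 = w1 ⊙ B = (B ⊕ C) ⊙ B
w3 = w2 ⊙ A = ((B ⊕ C) ⊙ B) ⊙ A
w4 = w3 ∨ w2 = (((B ⊕ C) ⊙ B) ⊙ A) ∨ ((B ⊕ C) ⊙ B)
w5 = w1 ∨ w4 = (B ⊕ C) ∨ ((((B ⊕ C) ⊙ B) ⊙ A) ∨ ((B ⊕ C) ⊙ B))
w6 = w5 ∨ w3 = ((B ⊕ C) ∨ ((((B ⊕ C) ⊙ B) ⊙ A) ∨ ((B ⊕ C) ⊙ B))) ∨ (((B ⊕ C) ⊙ B) ⊙ A)
w7 = w3 ⊙ w6 = (((B ⊕ C) ⊙ B) ⊙ A) ⊙ (((B ⊕ C) ∨ ((((B ⊕ C) ⊙ B) ⊙ A) ∨ ((B ⊕ C) ⊙ B))) ∨ (((B ⊕ C) ⊙ B) ⊙ A))
At A=0, B=0, C=0: circuit gives 0, formula gives 1.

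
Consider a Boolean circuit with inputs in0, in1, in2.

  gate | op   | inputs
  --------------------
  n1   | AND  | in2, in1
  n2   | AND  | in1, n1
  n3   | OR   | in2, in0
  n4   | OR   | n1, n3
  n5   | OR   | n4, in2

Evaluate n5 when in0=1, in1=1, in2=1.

n1 = 1 AND 1 = 1
n3 = 1 OR 1 = 1
n4 = 1 OR 1 = 1
n5 = 1 OR 1 = 1

1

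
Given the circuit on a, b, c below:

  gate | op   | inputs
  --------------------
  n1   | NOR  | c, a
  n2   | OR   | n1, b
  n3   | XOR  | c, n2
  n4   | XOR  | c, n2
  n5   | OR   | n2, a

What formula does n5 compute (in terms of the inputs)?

n1 = c NOR a
n2 = n1 OR b = (c NOR a) OR b
n5 = n2 OR a = ((c NOR a) OR b) OR a

((c NOR a) OR b) OR a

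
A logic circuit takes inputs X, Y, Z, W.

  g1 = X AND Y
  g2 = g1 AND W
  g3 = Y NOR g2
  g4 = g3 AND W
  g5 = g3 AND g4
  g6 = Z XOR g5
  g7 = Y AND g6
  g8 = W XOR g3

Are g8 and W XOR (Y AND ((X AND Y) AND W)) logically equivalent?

g1 = X AND Y
g2 = g1 AND W = (X AND Y) AND W
g3 = Y NOR g2 = Y NOR ((X AND Y) AND W)
g8 = W XOR g3 = W XOR (Y NOR ((X AND Y) AND W))
At X=0, Y=0, Z=0, W=0: circuit gives 1, formula gives 0.

No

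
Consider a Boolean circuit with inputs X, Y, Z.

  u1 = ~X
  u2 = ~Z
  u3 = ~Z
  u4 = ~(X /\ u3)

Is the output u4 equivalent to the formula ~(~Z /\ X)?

Yes

u3 = ~Z
u4 = ~(X /\ u3) = ~(X /\ ~Z)
At X=1, Y=0, Z=0: circuit gives 0, formula gives 0.
At X=0, Y=0, Z=0: circuit gives 1, formula gives 1.
Agrees on all 8 inputs.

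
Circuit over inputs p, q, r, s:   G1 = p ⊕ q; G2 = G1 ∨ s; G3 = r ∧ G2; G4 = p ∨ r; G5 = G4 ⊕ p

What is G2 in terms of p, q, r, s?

(p ⊕ q) ∨ s

G1 = p ⊕ q
G2 = G1 ∨ s = (p ⊕ q) ∨ s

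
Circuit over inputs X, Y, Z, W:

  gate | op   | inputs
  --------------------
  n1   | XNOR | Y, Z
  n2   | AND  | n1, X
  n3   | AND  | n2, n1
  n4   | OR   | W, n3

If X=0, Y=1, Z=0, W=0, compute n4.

0

n1 = 1 XNOR 0 = 0
n2 = 0 AND 0 = 0
n3 = 0 AND 0 = 0
n4 = 0 OR 0 = 0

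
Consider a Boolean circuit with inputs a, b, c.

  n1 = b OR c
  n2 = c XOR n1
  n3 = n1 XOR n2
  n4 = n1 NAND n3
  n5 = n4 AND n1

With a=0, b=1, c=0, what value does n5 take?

n1 = 1 OR 0 = 1
n2 = 0 XOR 1 = 1
n3 = 1 XOR 1 = 0
n4 = 1 NAND 0 = 1
n5 = 1 AND 1 = 1

1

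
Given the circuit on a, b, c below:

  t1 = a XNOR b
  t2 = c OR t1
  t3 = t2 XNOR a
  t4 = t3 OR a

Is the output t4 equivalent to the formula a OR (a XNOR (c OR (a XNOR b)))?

Yes

t1 = a XNOR b
t2 = c OR t1 = c OR (a XNOR b)
t3 = t2 XNOR a = (c OR (a XNOR b)) XNOR a
t4 = t3 OR a = ((c OR (a XNOR b)) XNOR a) OR a
At a=0, b=0, c=0: circuit gives 0, formula gives 0.
At a=0, b=1, c=0: circuit gives 1, formula gives 1.
Agrees on all 8 inputs.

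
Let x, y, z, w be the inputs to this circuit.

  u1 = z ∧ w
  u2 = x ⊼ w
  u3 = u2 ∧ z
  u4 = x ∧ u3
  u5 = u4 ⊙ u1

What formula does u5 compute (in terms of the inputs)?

(x ∧ ((x ⊼ w) ∧ z)) ⊙ (z ∧ w)

u1 = z ∧ w
u2 = x ⊼ w
u3 = u2 ∧ z = (x ⊼ w) ∧ z
u4 = x ∧ u3 = x ∧ ((x ⊼ w) ∧ z)
u5 = u4 ⊙ u1 = (x ∧ ((x ⊼ w) ∧ z)) ⊙ (z ∧ w)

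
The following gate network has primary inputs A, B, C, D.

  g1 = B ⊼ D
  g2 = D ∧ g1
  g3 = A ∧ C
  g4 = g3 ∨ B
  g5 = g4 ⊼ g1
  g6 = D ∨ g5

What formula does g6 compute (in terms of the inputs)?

D ∨ (((A ∧ C) ∨ B) ⊼ (B ⊼ D))

g1 = B ⊼ D
g3 = A ∧ C
g4 = g3 ∨ B = (A ∧ C) ∨ B
g5 = g4 ⊼ g1 = ((A ∧ C) ∨ B) ⊼ (B ⊼ D)
g6 = D ∨ g5 = D ∨ (((A ∧ C) ∨ B) ⊼ (B ⊼ D))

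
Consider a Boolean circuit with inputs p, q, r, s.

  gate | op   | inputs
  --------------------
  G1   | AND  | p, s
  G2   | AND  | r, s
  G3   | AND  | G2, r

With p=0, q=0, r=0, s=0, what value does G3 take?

0

G2 = 0 AND 0 = 0
G3 = 0 AND 0 = 0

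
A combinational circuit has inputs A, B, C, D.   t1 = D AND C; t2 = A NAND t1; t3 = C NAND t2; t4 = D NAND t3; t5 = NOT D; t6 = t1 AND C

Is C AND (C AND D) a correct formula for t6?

t1 = D AND C
t6 = t1 AND C = (D AND C) AND C
At A=0, B=0, C=0, D=0: circuit gives 0, formula gives 0.
At A=0, B=0, C=1, D=1: circuit gives 1, formula gives 1.
Agrees on all 16 inputs.

Yes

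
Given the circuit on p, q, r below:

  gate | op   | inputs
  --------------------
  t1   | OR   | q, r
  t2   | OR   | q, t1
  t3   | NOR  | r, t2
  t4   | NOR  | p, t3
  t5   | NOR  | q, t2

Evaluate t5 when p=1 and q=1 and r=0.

t1 = 1 OR 0 = 1
t2 = 1 OR 1 = 1
t5 = 1 NOR 1 = 0

0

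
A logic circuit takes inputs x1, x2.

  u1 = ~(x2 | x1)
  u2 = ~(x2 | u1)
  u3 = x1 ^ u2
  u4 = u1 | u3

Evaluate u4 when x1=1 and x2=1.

1

u1 = ~(1 | 1) = 0
u2 = ~(1 | 0) = 0
u3 = 1 ^ 0 = 1
u4 = 0 | 1 = 1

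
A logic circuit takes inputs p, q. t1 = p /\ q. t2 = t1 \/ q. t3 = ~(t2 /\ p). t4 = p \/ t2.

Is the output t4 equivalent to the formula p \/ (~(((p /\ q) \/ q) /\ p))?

No

t1 = p /\ q
t2 = t1 \/ q = (p /\ q) \/ q
t4 = p \/ t2 = p \/ ((p /\ q) \/ q)
At p=0, q=0: circuit gives 0, formula gives 1.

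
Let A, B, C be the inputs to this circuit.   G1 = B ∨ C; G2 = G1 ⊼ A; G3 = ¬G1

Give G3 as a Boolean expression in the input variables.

G1 = B ∨ C
G3 = ¬G1 = ¬(B ∨ C)

¬(B ∨ C)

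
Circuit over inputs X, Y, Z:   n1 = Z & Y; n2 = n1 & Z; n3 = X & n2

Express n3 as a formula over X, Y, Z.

n1 = Z & Y
n2 = n1 & Z = (Z & Y) & Z
n3 = X & n2 = X & ((Z & Y) & Z)

X & ((Z & Y) & Z)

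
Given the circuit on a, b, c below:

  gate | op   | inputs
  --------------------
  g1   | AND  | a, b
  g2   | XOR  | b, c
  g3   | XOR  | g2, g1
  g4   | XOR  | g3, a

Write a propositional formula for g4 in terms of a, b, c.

((b XOR c) XOR (a AND b)) XOR a

g1 = a AND b
g2 = b XOR c
g3 = g2 XOR g1 = (b XOR c) XOR (a AND b)
g4 = g3 XOR a = ((b XOR c) XOR (a AND b)) XOR a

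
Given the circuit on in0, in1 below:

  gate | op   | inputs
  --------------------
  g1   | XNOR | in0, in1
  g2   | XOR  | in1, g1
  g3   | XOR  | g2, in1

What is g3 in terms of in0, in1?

g1 = in0 XNOR in1
g2 = in1 XOR g1 = in1 XOR (in0 XNOR in1)
g3 = g2 XOR in1 = (in1 XOR (in0 XNOR in1)) XOR in1

(in1 XOR (in0 XNOR in1)) XOR in1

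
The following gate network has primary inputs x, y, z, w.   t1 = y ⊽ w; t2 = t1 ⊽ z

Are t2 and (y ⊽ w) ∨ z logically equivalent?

t1 = y ⊽ w
t2 = t1 ⊽ z = (y ⊽ w) ⊽ z
At x=0, y=0, z=0, w=0: circuit gives 0, formula gives 1.

No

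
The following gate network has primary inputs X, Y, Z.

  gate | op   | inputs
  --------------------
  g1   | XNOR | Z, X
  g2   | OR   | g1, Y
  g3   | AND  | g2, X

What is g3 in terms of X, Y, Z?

g1 = Z XNOR X
g2 = g1 OR Y = (Z XNOR X) OR Y
g3 = g2 AND X = ((Z XNOR X) OR Y) AND X

((Z XNOR X) OR Y) AND X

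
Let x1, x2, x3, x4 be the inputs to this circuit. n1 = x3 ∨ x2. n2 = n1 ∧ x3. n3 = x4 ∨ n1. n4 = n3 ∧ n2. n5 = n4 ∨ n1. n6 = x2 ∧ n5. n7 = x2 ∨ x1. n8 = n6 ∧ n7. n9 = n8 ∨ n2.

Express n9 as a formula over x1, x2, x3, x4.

((x2 ∧ (((x4 ∨ (x3 ∨ x2)) ∧ ((x3 ∨ x2) ∧ x3)) ∨ (x3 ∨ x2))) ∧ (x2 ∨ x1)) ∨ ((x3 ∨ x2) ∧ x3)

n1 = x3 ∨ x2
n2 = n1 ∧ x3 = (x3 ∨ x2) ∧ x3
n3 = x4 ∨ n1 = x4 ∨ (x3 ∨ x2)
n4 = n3 ∧ n2 = (x4 ∨ (x3 ∨ x2)) ∧ ((x3 ∨ x2) ∧ x3)
n5 = n4 ∨ n1 = ((x4 ∨ (x3 ∨ x2)) ∧ ((x3 ∨ x2) ∧ x3)) ∨ (x3 ∨ x2)
n6 = x2 ∧ n5 = x2 ∧ (((x4 ∨ (x3 ∨ x2)) ∧ ((x3 ∨ x2) ∧ x3)) ∨ (x3 ∨ x2))
n7 = x2 ∨ x1
n8 = n6 ∧ n7 = (x2 ∧ (((x4 ∨ (x3 ∨ x2)) ∧ ((x3 ∨ x2) ∧ x3)) ∨ (x3 ∨ x2))) ∧ (x2 ∨ x1)
n9 = n8 ∨ n2 = ((x2 ∧ (((x4 ∨ (x3 ∨ x2)) ∧ ((x3 ∨ x2) ∧ x3)) ∨ (x3 ∨ x2))) ∧ (x2 ∨ x1)) ∨ ((x3 ∨ x2) ∧ x3)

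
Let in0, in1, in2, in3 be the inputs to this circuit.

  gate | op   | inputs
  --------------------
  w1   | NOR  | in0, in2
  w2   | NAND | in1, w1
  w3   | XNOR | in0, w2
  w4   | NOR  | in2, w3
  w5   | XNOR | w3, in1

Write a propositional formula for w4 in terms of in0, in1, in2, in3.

w1 = in0 NOR in2
w2 = in1 NAND w1 = in1 NAND (in0 NOR in2)
w3 = in0 XNOR w2 = in0 XNOR (in1 NAND (in0 NOR in2))
w4 = in2 NOR w3 = in2 NOR (in0 XNOR (in1 NAND (in0 NOR in2)))

in2 NOR (in0 XNOR (in1 NAND (in0 NOR in2)))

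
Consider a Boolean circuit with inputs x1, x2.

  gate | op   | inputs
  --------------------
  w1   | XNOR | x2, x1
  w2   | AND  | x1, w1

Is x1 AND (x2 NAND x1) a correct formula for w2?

w1 = x2 XNOR x1
w2 = x1 AND w1 = x1 AND (x2 XNOR x1)
At x1=1, x2=0: circuit gives 0, formula gives 1.

No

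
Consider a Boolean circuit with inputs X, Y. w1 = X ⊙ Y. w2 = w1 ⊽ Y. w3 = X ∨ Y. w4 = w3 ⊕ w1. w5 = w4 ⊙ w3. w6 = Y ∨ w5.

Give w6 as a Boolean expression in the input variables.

Y ∨ (((X ∨ Y) ⊕ (X ⊙ Y)) ⊙ (X ∨ Y))

w1 = X ⊙ Y
w3 = X ∨ Y
w4 = w3 ⊕ w1 = (X ∨ Y) ⊕ (X ⊙ Y)
w5 = w4 ⊙ w3 = ((X ∨ Y) ⊕ (X ⊙ Y)) ⊙ (X ∨ Y)
w6 = Y ∨ w5 = Y ∨ (((X ∨ Y) ⊕ (X ⊙ Y)) ⊙ (X ∨ Y))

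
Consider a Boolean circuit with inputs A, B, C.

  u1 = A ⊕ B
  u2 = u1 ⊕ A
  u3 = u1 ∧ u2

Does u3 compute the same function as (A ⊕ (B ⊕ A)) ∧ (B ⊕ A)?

Yes

u1 = A ⊕ B
u2 = u1 ⊕ A = (A ⊕ B) ⊕ A
u3 = u1 ∧ u2 = (A ⊕ B) ∧ ((A ⊕ B) ⊕ A)
At A=0, B=0, C=0: circuit gives 0, formula gives 0.
At A=0, B=1, C=0: circuit gives 1, formula gives 1.
Agrees on all 8 inputs.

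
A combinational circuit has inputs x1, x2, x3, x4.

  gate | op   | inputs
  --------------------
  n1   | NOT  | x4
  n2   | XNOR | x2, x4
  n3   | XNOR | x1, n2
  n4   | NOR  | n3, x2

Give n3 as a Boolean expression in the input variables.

x1 XNOR (x2 XNOR x4)

n2 = x2 XNOR x4
n3 = x1 XNOR n2 = x1 XNOR (x2 XNOR x4)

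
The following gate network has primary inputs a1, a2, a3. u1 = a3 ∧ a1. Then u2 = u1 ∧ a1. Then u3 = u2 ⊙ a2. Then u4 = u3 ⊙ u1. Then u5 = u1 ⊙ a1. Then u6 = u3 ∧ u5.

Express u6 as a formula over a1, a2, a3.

u1 = a3 ∧ a1
u2 = u1 ∧ a1 = (a3 ∧ a1) ∧ a1
u3 = u2 ⊙ a2 = ((a3 ∧ a1) ∧ a1) ⊙ a2
u5 = u1 ⊙ a1 = (a3 ∧ a1) ⊙ a1
u6 = u3 ∧ u5 = (((a3 ∧ a1) ∧ a1) ⊙ a2) ∧ ((a3 ∧ a1) ⊙ a1)

(((a3 ∧ a1) ∧ a1) ⊙ a2) ∧ ((a3 ∧ a1) ⊙ a1)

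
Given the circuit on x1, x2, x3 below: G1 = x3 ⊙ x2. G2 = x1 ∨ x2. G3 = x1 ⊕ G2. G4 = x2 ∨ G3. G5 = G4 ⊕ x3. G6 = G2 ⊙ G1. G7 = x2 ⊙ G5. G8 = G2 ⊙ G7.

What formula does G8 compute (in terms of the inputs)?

(x1 ∨ x2) ⊙ (x2 ⊙ ((x2 ∨ (x1 ⊕ (x1 ∨ x2))) ⊕ x3))

G2 = x1 ∨ x2
G3 = x1 ⊕ G2 = x1 ⊕ (x1 ∨ x2)
G4 = x2 ∨ G3 = x2 ∨ (x1 ⊕ (x1 ∨ x2))
G5 = G4 ⊕ x3 = (x2 ∨ (x1 ⊕ (x1 ∨ x2))) ⊕ x3
G7 = x2 ⊙ G5 = x2 ⊙ ((x2 ∨ (x1 ⊕ (x1 ∨ x2))) ⊕ x3)
G8 = G2 ⊙ G7 = (x1 ∨ x2) ⊙ (x2 ⊙ ((x2 ∨ (x1 ⊕ (x1 ∨ x2))) ⊕ x3))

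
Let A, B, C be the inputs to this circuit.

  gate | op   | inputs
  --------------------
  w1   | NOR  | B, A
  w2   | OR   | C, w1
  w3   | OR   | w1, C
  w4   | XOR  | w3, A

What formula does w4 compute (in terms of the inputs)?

((B NOR A) OR C) XOR A

w1 = B NOR A
w3 = w1 OR C = (B NOR A) OR C
w4 = w3 XOR A = ((B NOR A) OR C) XOR A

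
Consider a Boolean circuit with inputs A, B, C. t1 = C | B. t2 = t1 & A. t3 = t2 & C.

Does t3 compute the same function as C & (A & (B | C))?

t1 = C | B
t2 = t1 & A = (C | B) & A
t3 = t2 & C = ((C | B) & A) & C
At A=0, B=0, C=0: circuit gives 0, formula gives 0.
At A=1, B=0, C=1: circuit gives 1, formula gives 1.
Agrees on all 8 inputs.

Yes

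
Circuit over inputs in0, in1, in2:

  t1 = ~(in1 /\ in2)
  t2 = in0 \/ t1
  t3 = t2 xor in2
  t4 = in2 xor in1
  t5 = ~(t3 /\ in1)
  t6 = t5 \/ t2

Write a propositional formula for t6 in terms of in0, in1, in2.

(~(((in0 \/ (~(in1 /\ in2))) xor in2) /\ in1)) \/ (in0 \/ (~(in1 /\ in2)))

t1 = ~(in1 /\ in2)
t2 = in0 \/ t1 = in0 \/ (~(in1 /\ in2))
t3 = t2 xor in2 = (in0 \/ (~(in1 /\ in2))) xor in2
t5 = ~(t3 /\ in1) = ~(((in0 \/ (~(in1 /\ in2))) xor in2) /\ in1)
t6 = t5 \/ t2 = (~(((in0 \/ (~(in1 /\ in2))) xor in2) /\ in1)) \/ (in0 \/ (~(in1 /\ in2)))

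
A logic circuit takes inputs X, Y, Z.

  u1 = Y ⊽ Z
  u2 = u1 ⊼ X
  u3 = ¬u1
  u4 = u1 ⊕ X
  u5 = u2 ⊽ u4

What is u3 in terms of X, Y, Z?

¬(Y ⊽ Z)

u1 = Y ⊽ Z
u3 = ¬u1 = ¬(Y ⊽ Z)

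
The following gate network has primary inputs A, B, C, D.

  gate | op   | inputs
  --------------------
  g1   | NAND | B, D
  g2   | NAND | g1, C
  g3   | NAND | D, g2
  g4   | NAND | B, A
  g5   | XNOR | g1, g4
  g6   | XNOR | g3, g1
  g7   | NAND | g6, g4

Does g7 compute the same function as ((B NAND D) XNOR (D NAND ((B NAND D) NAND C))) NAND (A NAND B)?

Yes

g1 = B NAND D
g2 = g1 NAND C = (B NAND D) NAND C
g3 = D NAND g2 = D NAND ((B NAND D) NAND C)
g4 = B NAND A
g6 = g3 XNOR g1 = (D NAND ((B NAND D) NAND C)) XNOR (B NAND D)
g7 = g6 NAND g4 = ((D NAND ((B NAND D) NAND C)) XNOR (B NAND D)) NAND (B NAND A)
At A=0, B=0, C=0, D=0: circuit gives 0, formula gives 0.
At A=0, B=0, C=0, D=1: circuit gives 1, formula gives 1.
Agrees on all 16 inputs.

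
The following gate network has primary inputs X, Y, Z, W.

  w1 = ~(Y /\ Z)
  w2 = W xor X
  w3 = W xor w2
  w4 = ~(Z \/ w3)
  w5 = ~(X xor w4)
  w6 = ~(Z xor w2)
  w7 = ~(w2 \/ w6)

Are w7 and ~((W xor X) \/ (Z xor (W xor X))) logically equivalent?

w2 = W xor X
w6 = ~(Z xor w2) = ~(Z xor (W xor X))
w7 = ~(w2 \/ w6) = ~((W xor X) \/ (~(Z xor (W xor X))))
At X=0, Y=0, Z=0, W=0: circuit gives 0, formula gives 1.

No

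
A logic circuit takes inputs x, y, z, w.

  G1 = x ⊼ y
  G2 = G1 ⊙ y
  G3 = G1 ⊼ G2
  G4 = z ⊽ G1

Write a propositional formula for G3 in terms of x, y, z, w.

G1 = x ⊼ y
G2 = G1 ⊙ y = (x ⊼ y) ⊙ y
G3 = G1 ⊼ G2 = (x ⊼ y) ⊼ ((x ⊼ y) ⊙ y)

(x ⊼ y) ⊼ ((x ⊼ y) ⊙ y)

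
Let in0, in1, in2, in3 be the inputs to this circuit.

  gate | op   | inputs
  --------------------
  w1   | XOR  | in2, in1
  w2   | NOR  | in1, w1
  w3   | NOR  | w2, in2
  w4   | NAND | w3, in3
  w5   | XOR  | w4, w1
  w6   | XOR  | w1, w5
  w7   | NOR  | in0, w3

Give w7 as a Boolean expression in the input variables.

w1 = in2 XOR in1
w2 = in1 NOR w1 = in1 NOR (in2 XOR in1)
w3 = w2 NOR in2 = (in1 NOR (in2 XOR in1)) NOR in2
w7 = in0 NOR w3 = in0 NOR ((in1 NOR (in2 XOR in1)) NOR in2)

in0 NOR ((in1 NOR (in2 XOR in1)) NOR in2)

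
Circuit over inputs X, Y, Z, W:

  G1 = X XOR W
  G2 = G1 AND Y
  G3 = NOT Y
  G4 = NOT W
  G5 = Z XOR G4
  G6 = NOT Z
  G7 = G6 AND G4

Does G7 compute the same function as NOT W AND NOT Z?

Yes

G4 = NOT W
G6 = NOT Z
G7 = G6 AND G4 = NOT Z AND NOT W
At X=0, Y=0, Z=0, W=1: circuit gives 0, formula gives 0.
At X=0, Y=0, Z=0, W=0: circuit gives 1, formula gives 1.
Agrees on all 16 inputs.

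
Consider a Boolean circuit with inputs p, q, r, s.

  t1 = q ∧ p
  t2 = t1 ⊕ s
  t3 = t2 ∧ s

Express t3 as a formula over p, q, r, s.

t1 = q ∧ p
t2 = t1 ⊕ s = (q ∧ p) ⊕ s
t3 = t2 ∧ s = ((q ∧ p) ⊕ s) ∧ s

((q ∧ p) ⊕ s) ∧ s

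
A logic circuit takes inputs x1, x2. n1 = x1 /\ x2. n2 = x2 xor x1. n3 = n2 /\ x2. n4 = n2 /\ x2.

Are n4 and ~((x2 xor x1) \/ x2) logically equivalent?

n2 = x2 xor x1
n4 = n2 /\ x2 = (x2 xor x1) /\ x2
At x1=0, x2=0: circuit gives 0, formula gives 1.

No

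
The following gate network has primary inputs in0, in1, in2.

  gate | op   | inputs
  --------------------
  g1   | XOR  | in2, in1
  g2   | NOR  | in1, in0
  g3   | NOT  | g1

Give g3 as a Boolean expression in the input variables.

NOT (in2 XOR in1)

g1 = in2 XOR in1
g3 = NOT g1 = NOT (in2 XOR in1)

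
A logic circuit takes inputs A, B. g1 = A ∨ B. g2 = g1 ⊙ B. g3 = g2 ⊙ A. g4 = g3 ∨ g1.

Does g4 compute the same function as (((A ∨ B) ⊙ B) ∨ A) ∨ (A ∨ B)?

g1 = A ∨ B
g2 = g1 ⊙ B = (A ∨ B) ⊙ B
g3 = g2 ⊙ A = ((A ∨ B) ⊙ B) ⊙ A
g4 = g3 ∨ g1 = (((A ∨ B) ⊙ B) ⊙ A) ∨ (A ∨ B)
At A=0, B=0: circuit gives 0, formula gives 1.

No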